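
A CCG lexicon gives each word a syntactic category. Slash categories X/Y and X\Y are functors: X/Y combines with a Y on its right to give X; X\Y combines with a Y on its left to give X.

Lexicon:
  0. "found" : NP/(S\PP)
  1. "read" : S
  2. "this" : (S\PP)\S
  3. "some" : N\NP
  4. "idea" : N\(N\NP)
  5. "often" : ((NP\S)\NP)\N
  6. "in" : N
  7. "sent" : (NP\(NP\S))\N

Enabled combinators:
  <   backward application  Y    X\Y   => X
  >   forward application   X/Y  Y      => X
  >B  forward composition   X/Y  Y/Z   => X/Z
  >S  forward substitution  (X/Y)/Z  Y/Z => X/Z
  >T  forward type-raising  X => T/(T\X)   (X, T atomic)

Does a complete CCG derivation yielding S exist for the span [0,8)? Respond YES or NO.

NP/(S\PP) S (S\PP)\S N\NP N\(N\NP) ((NP\S)\NP)\N N (NP\(NP\S))\N
CKY chart[0,8] = {N/(N\NP), NP, NP/(NP\NP), PP/(PP\NP), S/(S\NP)}; S ∉ chart

NO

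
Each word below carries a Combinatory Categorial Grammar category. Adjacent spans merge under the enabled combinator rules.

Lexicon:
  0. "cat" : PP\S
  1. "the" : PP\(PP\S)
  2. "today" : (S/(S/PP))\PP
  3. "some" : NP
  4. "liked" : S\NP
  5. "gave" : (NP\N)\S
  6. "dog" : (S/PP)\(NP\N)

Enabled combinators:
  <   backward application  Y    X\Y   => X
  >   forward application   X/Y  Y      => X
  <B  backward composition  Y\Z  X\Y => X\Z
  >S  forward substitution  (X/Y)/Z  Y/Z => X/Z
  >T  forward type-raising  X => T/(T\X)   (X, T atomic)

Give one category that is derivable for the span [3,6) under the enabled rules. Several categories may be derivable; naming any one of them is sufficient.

[0,7] S   >
  [0,3] S/(S/PP)   <
    [0,2] PP   <
      [0,1] "cat" : PP\S
      [1,2] "the" : PP\(PP\S)
    [2,3] "today" : (S/(S/PP))\PP
  [3,7] S/PP   <
    [3,6] NP\N   <
      [3,5] S   <
        [3,4] "some" : NP
        [4,5] "liked" : S\NP
      [5,6] "gave" : (NP\N)\S
    [6,7] "dog" : (S/PP)\(NP\N)

NP\N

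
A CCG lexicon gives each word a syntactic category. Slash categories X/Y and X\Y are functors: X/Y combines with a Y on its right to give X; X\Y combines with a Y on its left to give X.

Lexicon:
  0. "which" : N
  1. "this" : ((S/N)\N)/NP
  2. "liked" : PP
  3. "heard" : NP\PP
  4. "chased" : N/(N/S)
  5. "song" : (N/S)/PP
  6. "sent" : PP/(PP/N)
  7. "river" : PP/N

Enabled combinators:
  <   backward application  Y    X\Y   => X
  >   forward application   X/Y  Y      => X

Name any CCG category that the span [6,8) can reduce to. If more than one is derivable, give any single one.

[0,8] S   >
  [0,4] S/N   <
    [0,1] "which" : N
    [1,4] (S/N)\N   >
      [1,2] "this" : ((S/N)\N)/NP
      [2,4] NP   <
        [2,3] "liked" : PP
        [3,4] "heard" : NP\PP
  [4,8] N   >
    [4,5] "chased" : N/(N/S)
    [5,8] N/S   >
      [5,6] "song" : (N/S)/PP
      [6,8] PP   >
        [6,7] "sent" : PP/(PP/N)
        [7,8] "river" : PP/N

PP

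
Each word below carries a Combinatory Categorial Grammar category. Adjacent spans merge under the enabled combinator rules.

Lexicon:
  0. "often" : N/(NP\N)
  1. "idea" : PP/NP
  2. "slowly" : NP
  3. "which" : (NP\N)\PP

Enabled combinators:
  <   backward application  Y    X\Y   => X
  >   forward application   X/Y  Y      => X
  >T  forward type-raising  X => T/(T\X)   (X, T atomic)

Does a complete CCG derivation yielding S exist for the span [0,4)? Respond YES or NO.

NO

N/(NP\N) PP/NP NP (NP\N)\PP
CKY chart[0,4] = {N, N/(N\N), NP/(NP\N), PP/(PP\N), S/(S\N)}; S ∉ chart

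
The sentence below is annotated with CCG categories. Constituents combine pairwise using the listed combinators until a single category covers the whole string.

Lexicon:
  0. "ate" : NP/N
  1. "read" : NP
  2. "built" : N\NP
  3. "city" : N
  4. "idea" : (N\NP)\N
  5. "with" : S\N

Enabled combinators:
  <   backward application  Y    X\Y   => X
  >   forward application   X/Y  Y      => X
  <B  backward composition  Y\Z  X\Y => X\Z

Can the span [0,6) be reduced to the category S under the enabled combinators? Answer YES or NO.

[0,6] S   <
  [0,5] N   <
    [0,3] NP   >
      [0,1] "ate" : NP/N
      [1,3] N   <
        [1,2] "read" : NP
        [2,3] "built" : N\NP
    [3,5] N\NP   <
      [3,4] "city" : N
      [4,5] "idea" : (N\NP)\N
  [5,6] "with" : S\N

YES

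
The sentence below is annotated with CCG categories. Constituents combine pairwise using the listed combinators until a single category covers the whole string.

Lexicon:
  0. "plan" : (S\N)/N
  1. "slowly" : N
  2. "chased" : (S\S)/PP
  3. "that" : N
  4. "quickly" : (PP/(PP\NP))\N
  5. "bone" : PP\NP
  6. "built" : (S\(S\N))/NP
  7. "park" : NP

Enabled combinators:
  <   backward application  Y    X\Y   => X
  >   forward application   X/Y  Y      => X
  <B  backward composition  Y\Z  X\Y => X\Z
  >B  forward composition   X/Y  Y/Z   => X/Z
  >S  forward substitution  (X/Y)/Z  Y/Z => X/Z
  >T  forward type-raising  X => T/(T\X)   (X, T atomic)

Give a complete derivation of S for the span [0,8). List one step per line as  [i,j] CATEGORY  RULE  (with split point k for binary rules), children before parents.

[0,1] (S\N)/N  lex  "plan"
[1,2] N  lex  "slowly"
[0,2] S\N  >  k=1
[2,3] (S\S)/PP  lex  "chased"
[3,4] N  lex  "that"
[4,5] (PP/(PP\NP))\N  lex  "quickly"
[3,5] PP/(PP\NP)  <  k=4
[5,6] PP\NP  lex  "bone"
[3,6] PP  >  k=5
[2,6] S\S  >  k=3
[0,6] S\N  <B  k=2
[6,7] (S\(S\N))/NP  lex  "built"
[7,8] NP  lex  "park"
[6,8] S\(S\N)  >  k=7
[0,8] S  <  k=6

[0,8] S   <
  [0,6] S\N   <B
    [0,2] S\N   >
      [0,1] "plan" : (S\N)/N
      [1,2] "slowly" : N
    [2,6] S\S   >
      [2,3] "chased" : (S\S)/PP
      [3,6] PP   >
        [3,5] PP/(PP\NP)   <
          [3,4] "that" : N
          [4,5] "quickly" : (PP/(PP\NP))\N
        [5,6] "bone" : PP\NP
  [6,8] S\(S\N)   >
    [6,7] "built" : (S\(S\N))/NP
    [7,8] "park" : NP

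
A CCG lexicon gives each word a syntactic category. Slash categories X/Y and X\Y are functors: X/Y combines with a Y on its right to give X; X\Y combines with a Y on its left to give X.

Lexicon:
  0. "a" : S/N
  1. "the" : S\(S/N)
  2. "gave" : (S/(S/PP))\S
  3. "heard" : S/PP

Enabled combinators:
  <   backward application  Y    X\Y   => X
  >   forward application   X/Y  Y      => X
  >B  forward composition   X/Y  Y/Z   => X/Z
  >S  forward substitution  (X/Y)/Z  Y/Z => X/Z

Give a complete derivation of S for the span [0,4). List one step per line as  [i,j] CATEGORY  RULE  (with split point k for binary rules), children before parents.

[0,1] S/N  lex  "a"
[1,2] S\(S/N)  lex  "the"
[0,2] S  <  k=1
[2,3] (S/(S/PP))\S  lex  "gave"
[0,3] S/(S/PP)  <  k=2
[3,4] S/PP  lex  "heard"
[0,4] S  >  k=3

[0,4] S   >
  [0,3] S/(S/PP)   <
    [0,2] S   <
      [0,1] "a" : S/N
      [1,2] "the" : S\(S/N)
    [2,3] "gave" : (S/(S/PP))\S
  [3,4] "heard" : S/PP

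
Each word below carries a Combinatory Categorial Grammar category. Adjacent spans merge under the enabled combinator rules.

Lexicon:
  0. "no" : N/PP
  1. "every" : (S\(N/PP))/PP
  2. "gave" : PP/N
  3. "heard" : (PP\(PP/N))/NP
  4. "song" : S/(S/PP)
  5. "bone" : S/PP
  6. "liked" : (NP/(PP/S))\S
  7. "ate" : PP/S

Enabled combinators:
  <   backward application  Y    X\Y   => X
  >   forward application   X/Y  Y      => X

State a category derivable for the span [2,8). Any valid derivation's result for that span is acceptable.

[0,8] S   <
  [0,1] "no" : N/PP
  [1,8] S\(N/PP)   >
    [1,2] "every" : (S\(N/PP))/PP
    [2,8] PP   <
      [2,3] "gave" : PP/N
      [3,8] PP\(PP/N)   >
        [3,4] "heard" : (PP\(PP/N))/NP
        [4,8] NP   >
          [4,7] NP/(PP/S)   <
            [4,6] S   >
              [4,5] "song" : S/(S/PP)
              [5,6] "bone" : S/PP
            [6,7] "liked" : (NP/(PP/S))\S
          [7,8] "ate" : PP/S

PP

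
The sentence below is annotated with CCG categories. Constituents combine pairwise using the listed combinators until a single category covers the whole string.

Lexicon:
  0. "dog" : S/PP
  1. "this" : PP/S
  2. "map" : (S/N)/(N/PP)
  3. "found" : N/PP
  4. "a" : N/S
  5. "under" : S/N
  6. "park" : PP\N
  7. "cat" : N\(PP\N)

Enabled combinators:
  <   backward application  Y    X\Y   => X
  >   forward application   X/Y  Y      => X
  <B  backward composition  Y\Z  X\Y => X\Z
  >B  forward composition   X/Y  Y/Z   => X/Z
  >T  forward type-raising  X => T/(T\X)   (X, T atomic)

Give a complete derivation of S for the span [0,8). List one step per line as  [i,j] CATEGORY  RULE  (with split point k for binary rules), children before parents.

[0,8] S   >
  [0,4] S/N   >B
    [0,2] S/S   >B
      [0,1] "dog" : S/PP
      [1,2] "this" : PP/S
    [2,4] S/N   >
      [2,3] "map" : (S/N)/(N/PP)
      [3,4] "found" : N/PP
  [4,8] N   >
    [4,5] "a" : N/S
    [5,8] S   >
      [5,6] "under" : S/N
      [6,8] N   <
        [6,7] "park" : PP\N
        [7,8] "cat" : N\(PP\N)

[0,1] S/PP  lex  "dog"
[1,2] PP/S  lex  "this"
[0,2] S/S  >B  k=1
[2,3] (S/N)/(N/PP)  lex  "map"
[3,4] N/PP  lex  "found"
[2,4] S/N  >  k=3
[0,4] S/N  >B  k=2
[4,5] N/S  lex  "a"
[5,6] S/N  lex  "under"
[6,7] PP\N  lex  "park"
[7,8] N\(PP\N)  lex  "cat"
[6,8] N  <  k=7
[5,8] S  >  k=6
[4,8] N  >  k=5
[0,8] S  >  k=4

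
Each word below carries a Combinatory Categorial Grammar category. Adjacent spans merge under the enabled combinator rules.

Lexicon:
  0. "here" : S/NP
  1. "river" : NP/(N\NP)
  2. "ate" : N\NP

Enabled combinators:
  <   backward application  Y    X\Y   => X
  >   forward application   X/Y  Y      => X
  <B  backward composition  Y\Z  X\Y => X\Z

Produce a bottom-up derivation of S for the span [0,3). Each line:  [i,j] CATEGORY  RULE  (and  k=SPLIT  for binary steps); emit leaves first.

[0,1] S/NP  lex  "here"
[1,2] NP/(N\NP)  lex  "river"
[2,3] N\NP  lex  "ate"
[1,3] NP  >  k=2
[0,3] S  >  k=1

[0,3] S   >
  [0,1] "here" : S/NP
  [1,3] NP   >
    [1,2] "river" : NP/(N\NP)
    [2,3] "ate" : N\NP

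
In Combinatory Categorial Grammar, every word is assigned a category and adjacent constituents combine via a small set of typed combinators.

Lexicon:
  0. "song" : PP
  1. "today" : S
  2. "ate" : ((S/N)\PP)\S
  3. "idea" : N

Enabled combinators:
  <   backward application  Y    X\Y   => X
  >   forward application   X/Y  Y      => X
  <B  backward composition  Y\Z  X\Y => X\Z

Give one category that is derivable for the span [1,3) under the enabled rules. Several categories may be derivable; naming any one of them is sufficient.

(S/N)\PP

[0,4] S   >
  [0,3] S/N   <
    [0,1] "song" : PP
    [1,3] (S/N)\PP   <
      [1,2] "today" : S
      [2,3] "ate" : ((S/N)\PP)\S
  [3,4] "idea" : N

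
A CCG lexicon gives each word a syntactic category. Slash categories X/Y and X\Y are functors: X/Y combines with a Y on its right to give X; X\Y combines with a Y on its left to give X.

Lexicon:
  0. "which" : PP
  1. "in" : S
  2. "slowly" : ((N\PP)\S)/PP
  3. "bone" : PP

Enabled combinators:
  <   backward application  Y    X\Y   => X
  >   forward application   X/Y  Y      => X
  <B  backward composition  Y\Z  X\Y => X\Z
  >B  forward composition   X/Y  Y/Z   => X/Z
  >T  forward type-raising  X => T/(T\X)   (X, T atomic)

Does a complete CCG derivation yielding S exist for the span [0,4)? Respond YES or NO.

PP S ((N\PP)\S)/PP PP
CKY chart[0,4] = {N, N/(N\N), NP/(NP\N), PP/(PP\N), S/(S\N)}; S ∉ chart

NO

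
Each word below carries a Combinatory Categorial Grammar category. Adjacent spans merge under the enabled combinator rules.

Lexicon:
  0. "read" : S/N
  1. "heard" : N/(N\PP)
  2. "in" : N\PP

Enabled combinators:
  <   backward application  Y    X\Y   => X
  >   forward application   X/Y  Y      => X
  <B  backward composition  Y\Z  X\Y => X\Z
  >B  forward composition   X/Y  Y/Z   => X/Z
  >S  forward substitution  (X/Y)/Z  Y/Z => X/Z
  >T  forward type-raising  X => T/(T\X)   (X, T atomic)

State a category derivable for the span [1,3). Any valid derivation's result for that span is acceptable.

[0,3] S   >
  [0,1] "read" : S/N
  [1,3] N   >
    [1,2] "heard" : N/(N\PP)
    [2,3] "in" : N\PP

N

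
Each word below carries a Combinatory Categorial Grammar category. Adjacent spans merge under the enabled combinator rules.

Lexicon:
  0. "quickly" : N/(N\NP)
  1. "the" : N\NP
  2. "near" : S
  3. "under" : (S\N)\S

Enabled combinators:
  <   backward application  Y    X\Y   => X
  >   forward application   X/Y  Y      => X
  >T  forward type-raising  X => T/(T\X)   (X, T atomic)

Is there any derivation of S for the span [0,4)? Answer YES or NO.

[0,4] S   <
  [0,2] N   >
    [0,1] "quickly" : N/(N\NP)
    [1,2] "the" : N\NP
  [2,4] S\N   <
    [2,3] "near" : S
    [3,4] "under" : (S\N)\S

YES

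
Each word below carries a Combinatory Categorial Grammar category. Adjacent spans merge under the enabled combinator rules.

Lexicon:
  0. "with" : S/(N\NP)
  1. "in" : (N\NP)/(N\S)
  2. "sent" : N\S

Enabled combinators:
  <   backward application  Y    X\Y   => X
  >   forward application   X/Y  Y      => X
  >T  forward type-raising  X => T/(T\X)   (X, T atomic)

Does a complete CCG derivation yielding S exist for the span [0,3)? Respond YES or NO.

YES

[0,3] S   >
  [0,1] "with" : S/(N\NP)
  [1,3] N\NP   >
    [1,2] "in" : (N\NP)/(N\S)
    [2,3] "sent" : N\S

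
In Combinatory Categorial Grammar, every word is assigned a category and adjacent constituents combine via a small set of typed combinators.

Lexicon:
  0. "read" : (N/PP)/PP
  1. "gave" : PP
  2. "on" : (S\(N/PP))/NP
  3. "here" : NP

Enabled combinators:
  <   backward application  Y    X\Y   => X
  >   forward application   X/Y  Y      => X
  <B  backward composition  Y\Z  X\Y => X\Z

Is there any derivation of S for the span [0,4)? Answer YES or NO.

YES

[0,4] S   <
  [0,2] N/PP   >
    [0,1] "read" : (N/PP)/PP
    [1,2] "gave" : PP
  [2,4] S\(N/PP)   >
    [2,3] "on" : (S\(N/PP))/NP
    [3,4] "here" : NP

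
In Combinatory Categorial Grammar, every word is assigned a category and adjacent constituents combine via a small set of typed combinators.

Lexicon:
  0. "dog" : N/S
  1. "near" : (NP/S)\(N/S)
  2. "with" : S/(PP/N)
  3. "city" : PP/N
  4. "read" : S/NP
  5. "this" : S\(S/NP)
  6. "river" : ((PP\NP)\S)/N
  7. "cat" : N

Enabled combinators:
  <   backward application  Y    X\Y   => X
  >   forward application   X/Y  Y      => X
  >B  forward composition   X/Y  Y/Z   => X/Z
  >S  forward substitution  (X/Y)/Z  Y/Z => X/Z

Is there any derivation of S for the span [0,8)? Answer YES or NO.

NO

N/S (NP/S)\(N/S) S/(PP/N) PP/N S/NP S\(S/NP) ((PP\NP)\S)/N N
CKY chart[0,8] = {PP}; S ∉ chart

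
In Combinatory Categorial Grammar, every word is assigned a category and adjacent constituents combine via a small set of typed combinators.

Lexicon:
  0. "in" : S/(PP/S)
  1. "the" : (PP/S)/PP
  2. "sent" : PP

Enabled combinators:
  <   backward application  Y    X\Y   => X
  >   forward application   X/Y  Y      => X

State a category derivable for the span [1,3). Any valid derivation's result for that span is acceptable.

PP/S

[0,3] S   >
  [0,1] "in" : S/(PP/S)
  [1,3] PP/S   >
    [1,2] "the" : (PP/S)/PP
    [2,3] "sent" : PP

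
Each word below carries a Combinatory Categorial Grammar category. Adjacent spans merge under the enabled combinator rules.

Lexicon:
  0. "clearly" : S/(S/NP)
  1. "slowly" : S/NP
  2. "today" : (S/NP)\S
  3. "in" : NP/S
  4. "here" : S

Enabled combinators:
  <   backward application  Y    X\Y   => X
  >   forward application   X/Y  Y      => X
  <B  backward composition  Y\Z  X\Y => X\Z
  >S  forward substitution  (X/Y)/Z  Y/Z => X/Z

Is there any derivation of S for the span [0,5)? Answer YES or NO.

[0,5] S   >
  [0,3] S/NP   <
    [0,2] S   >
      [0,1] "clearly" : S/(S/NP)
      [1,2] "slowly" : S/NP
    [2,3] "today" : (S/NP)\S
  [3,5] NP   >
    [3,4] "in" : NP/S
    [4,5] "here" : S

YES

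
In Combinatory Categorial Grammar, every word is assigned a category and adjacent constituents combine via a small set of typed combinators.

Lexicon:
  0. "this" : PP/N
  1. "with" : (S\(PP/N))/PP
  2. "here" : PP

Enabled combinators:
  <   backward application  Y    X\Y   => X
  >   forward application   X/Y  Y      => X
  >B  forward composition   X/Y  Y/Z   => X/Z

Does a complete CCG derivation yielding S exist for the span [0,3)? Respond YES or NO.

[0,3] S   <
  [0,1] "this" : PP/N
  [1,3] S\(PP/N)   >
    [1,2] "with" : (S\(PP/N))/PP
    [2,3] "here" : PP

YES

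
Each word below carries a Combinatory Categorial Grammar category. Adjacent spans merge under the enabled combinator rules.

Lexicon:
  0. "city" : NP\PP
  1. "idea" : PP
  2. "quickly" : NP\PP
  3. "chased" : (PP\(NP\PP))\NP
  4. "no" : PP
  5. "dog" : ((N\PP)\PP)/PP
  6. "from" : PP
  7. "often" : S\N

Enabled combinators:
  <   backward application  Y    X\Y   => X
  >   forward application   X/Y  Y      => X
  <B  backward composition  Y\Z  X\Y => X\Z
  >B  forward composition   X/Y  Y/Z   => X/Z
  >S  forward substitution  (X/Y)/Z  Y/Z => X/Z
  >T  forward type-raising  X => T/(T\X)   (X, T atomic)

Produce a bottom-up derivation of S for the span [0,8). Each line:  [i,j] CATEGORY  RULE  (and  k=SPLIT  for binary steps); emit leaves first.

[0,1] NP\PP  lex  "city"
[1,2] PP  lex  "idea"
[1,2] NP/(NP\PP)  >T
[2,3] NP\PP  lex  "quickly"
[1,3] NP  >  k=2
[3,4] (PP\(NP\PP))\NP  lex  "chased"
[1,4] PP\(NP\PP)  <  k=3
[0,4] PP  <  k=1
[4,5] PP  lex  "no"
[5,6] ((N\PP)\PP)/PP  lex  "dog"
[6,7] PP  lex  "from"
[5,7] (N\PP)\PP  >  k=6
[4,7] N\PP  <  k=5
[7,8] S\N  lex  "often"
[4,8] S\PP  <B  k=7
[0,8] S  <  k=4

[0,8] S   <
  [0,4] PP   <
    [0,1] "city" : NP\PP
    [1,4] PP\(NP\PP)   <
      [1,3] NP   >
        [1,2] NP/(NP\PP)   >T
          [1,2] "idea" : PP
        [2,3] "quickly" : NP\PP
      [3,4] "chased" : (PP\(NP\PP))\NP
  [4,8] S\PP   <B
    [4,7] N\PP   <
      [4,5] "no" : PP
      [5,7] (N\PP)\PP   >
        [5,6] "dog" : ((N\PP)\PP)/PP
        [6,7] "from" : PP
    [7,8] "often" : S\N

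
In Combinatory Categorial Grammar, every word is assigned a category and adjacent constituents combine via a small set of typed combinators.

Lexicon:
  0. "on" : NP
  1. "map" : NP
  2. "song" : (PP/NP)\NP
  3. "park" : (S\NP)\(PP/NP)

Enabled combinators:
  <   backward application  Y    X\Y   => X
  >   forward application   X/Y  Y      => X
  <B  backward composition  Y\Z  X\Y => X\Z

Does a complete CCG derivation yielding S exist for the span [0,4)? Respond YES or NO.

YES

[0,4] S   <
  [0,1] "on" : NP
  [1,4] S\NP   <
    [1,3] PP/NP   <
      [1,2] "map" : NP
      [2,3] "song" : (PP/NP)\NP
    [3,4] "park" : (S\NP)\(PP/NP)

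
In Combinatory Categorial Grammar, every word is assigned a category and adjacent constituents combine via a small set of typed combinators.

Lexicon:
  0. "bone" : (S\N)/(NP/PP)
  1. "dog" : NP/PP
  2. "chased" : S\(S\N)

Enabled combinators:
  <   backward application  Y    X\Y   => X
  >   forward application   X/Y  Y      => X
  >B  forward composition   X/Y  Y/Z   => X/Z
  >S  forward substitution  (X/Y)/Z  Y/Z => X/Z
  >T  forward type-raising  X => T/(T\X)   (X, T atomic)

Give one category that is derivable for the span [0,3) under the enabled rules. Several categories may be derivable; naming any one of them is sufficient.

S

[0,3] S   <
  [0,2] S\N   >
    [0,1] "bone" : (S\N)/(NP/PP)
    [1,2] "dog" : NP/PP
  [2,3] "chased" : S\(S\N)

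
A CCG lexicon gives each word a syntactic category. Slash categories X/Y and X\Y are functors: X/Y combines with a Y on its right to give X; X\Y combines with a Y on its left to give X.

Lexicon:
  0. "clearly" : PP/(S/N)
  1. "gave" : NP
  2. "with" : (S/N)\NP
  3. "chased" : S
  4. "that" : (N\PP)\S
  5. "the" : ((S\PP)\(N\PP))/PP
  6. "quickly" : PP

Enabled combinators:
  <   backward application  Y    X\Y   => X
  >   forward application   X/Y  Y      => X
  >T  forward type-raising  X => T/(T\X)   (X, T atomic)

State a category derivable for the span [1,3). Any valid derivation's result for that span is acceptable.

[0,7] S   <
  [0,3] PP   >
    [0,1] "clearly" : PP/(S/N)
    [1,3] S/N   <
      [1,2] "gave" : NP
      [2,3] "with" : (S/N)\NP
  [3,7] S\PP   <
    [3,5] N\PP   <
      [3,4] "chased" : S
      [4,5] "that" : (N\PP)\S
    [5,7] (S\PP)\(N\PP)   >
      [5,6] "the" : ((S\PP)\(N\PP))/PP
      [6,7] "quickly" : PP

S/N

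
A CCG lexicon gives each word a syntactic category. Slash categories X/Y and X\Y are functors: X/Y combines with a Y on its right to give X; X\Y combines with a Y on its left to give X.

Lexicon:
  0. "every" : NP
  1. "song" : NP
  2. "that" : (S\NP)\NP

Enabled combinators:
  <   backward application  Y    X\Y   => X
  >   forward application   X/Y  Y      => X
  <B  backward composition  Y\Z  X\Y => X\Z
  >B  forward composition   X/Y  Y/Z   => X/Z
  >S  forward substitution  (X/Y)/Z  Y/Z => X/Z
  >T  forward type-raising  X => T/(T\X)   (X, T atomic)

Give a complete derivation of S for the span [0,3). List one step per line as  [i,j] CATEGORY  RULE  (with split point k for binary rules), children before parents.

[0,3] S   <
  [0,1] "every" : NP
  [1,3] S\NP   <
    [1,2] "song" : NP
    [2,3] "that" : (S\NP)\NP

[0,1] NP  lex  "every"
[1,2] NP  lex  "song"
[2,3] (S\NP)\NP  lex  "that"
[1,3] S\NP  <  k=2
[0,3] S  <  k=1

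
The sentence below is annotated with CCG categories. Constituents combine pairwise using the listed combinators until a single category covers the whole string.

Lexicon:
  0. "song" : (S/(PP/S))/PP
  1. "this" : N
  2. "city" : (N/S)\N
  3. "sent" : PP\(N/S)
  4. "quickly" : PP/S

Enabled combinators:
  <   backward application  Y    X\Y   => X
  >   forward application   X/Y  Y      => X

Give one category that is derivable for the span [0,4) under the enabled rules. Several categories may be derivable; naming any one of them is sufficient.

[0,5] S   >
  [0,4] S/(PP/S)   >
    [0,1] "song" : (S/(PP/S))/PP
    [1,4] PP   <
      [1,3] N/S   <
        [1,2] "this" : N
        [2,3] "city" : (N/S)\N
      [3,4] "sent" : PP\(N/S)
  [4,5] "quickly" : PP/S

S/(PP/S)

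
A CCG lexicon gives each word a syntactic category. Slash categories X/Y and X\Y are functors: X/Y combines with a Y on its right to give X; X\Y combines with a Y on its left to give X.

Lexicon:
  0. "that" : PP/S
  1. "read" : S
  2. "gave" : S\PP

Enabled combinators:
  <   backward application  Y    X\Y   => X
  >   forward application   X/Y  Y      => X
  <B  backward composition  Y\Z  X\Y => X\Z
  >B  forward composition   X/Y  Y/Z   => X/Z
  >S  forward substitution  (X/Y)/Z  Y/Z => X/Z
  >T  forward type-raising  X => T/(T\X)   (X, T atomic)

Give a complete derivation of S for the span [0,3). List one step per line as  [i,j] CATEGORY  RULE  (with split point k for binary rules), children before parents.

[0,1] PP/S  lex  "that"
[1,2] S  lex  "read"
[0,2] PP  >  k=1
[2,3] S\PP  lex  "gave"
[0,3] S  <  k=2

[0,3] S   <
  [0,2] PP   >
    [0,1] "that" : PP/S
    [1,2] "read" : S
  [2,3] "gave" : S\PP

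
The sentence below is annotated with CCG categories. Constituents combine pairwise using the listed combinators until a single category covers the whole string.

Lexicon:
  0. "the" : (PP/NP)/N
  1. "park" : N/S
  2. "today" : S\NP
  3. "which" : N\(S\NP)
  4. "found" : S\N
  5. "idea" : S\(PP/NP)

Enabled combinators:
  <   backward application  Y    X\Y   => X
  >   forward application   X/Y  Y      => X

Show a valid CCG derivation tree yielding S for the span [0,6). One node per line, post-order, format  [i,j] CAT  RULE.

[0,6] S   <
  [0,5] PP/NP   >
    [0,1] "the" : (PP/NP)/N
    [1,5] N   >
      [1,2] "park" : N/S
      [2,5] S   <
        [2,4] N   <
          [2,3] "today" : S\NP
          [3,4] "which" : N\(S\NP)
        [4,5] "found" : S\N
  [5,6] "idea" : S\(PP/NP)

[0,1] (PP/NP)/N  lex  "the"
[1,2] N/S  lex  "park"
[2,3] S\NP  lex  "today"
[3,4] N\(S\NP)  lex  "which"
[2,4] N  <  k=3
[4,5] S\N  lex  "found"
[2,5] S  <  k=4
[1,5] N  >  k=2
[0,5] PP/NP  >  k=1
[5,6] S\(PP/NP)  lex  "idea"
[0,6] S  <  k=5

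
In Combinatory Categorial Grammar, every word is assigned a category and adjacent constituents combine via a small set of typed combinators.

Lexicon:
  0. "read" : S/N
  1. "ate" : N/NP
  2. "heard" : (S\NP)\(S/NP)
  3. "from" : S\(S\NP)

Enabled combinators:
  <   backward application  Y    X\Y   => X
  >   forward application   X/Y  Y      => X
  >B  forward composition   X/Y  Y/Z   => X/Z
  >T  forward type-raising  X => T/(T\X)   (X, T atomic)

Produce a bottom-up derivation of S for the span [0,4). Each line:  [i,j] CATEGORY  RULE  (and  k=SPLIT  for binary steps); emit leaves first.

[0,1] S/N  lex  "read"
[1,2] N/NP  lex  "ate"
[0,2] S/NP  >B  k=1
[2,3] (S\NP)\(S/NP)  lex  "heard"
[0,3] S\NP  <  k=2
[3,4] S\(S\NP)  lex  "from"
[0,4] S  <  k=3

[0,4] S   <
  [0,3] S\NP   <
    [0,2] S/NP   >B
      [0,1] "read" : S/N
      [1,2] "ate" : N/NP
    [2,3] "heard" : (S\NP)\(S/NP)
  [3,4] "from" : S\(S\NP)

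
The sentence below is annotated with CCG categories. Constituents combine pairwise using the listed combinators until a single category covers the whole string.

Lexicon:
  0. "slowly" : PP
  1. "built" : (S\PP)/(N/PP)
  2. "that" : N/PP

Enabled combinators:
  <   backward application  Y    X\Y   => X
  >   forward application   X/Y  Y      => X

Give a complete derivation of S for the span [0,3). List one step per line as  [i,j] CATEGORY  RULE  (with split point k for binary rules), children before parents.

[0,1] PP  lex  "slowly"
[1,2] (S\PP)/(N/PP)  lex  "built"
[2,3] N/PP  lex  "that"
[1,3] S\PP  >  k=2
[0,3] S  <  k=1

[0,3] S   <
  [0,1] "slowly" : PP
  [1,3] S\PP   >
    [1,2] "built" : (S\PP)/(N/PP)
    [2,3] "that" : N/PP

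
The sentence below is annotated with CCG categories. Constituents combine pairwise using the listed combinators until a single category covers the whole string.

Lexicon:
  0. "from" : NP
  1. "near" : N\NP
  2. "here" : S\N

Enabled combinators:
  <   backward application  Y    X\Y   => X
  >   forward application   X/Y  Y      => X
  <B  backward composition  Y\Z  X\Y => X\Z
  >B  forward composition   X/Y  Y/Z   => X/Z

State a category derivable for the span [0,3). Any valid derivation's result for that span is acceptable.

S

[0,3] S   <
  [0,2] N   <
    [0,1] "from" : NP
    [1,2] "near" : N\NP
  [2,3] "here" : S\N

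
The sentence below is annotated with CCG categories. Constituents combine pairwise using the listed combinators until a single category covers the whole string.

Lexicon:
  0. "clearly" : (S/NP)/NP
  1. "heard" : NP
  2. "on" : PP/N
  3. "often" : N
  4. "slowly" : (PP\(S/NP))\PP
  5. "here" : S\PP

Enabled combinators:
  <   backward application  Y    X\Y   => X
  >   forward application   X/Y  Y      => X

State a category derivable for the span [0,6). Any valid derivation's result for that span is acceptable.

[0,6] S   <
  [0,5] PP   <
    [0,2] S/NP   >
      [0,1] "clearly" : (S/NP)/NP
      [1,2] "heard" : NP
    [2,5] PP\(S/NP)   <
      [2,4] PP   >
        [2,3] "on" : PP/N
        [3,4] "often" : N
      [4,5] "slowly" : (PP\(S/NP))\PP
  [5,6] "here" : S\PP

S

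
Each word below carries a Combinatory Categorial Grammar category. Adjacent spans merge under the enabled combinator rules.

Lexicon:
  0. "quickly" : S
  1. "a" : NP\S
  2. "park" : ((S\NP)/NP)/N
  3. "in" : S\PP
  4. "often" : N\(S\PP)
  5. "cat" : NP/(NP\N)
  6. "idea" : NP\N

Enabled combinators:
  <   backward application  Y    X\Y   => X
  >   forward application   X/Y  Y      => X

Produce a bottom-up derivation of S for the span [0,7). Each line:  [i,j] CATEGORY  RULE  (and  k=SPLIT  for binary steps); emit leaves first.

[0,1] S  lex  "quickly"
[1,2] NP\S  lex  "a"
[0,2] NP  <  k=1
[2,3] ((S\NP)/NP)/N  lex  "park"
[3,4] S\PP  lex  "in"
[4,5] N\(S\PP)  lex  "often"
[3,5] N  <  k=4
[2,5] (S\NP)/NP  >  k=3
[5,6] NP/(NP\N)  lex  "cat"
[6,7] NP\N  lex  "idea"
[5,7] NP  >  k=6
[2,7] S\NP  >  k=5
[0,7] S  <  k=2

[0,7] S   <
  [0,2] NP   <
    [0,1] "quickly" : S
    [1,2] "a" : NP\S
  [2,7] S\NP   >
    [2,5] (S\NP)/NP   >
      [2,3] "park" : ((S\NP)/NP)/N
      [3,5] N   <
        [3,4] "in" : S\PP
        [4,5] "often" : N\(S\PP)
    [5,7] NP   >
      [5,6] "cat" : NP/(NP\N)
      [6,7] "idea" : NP\N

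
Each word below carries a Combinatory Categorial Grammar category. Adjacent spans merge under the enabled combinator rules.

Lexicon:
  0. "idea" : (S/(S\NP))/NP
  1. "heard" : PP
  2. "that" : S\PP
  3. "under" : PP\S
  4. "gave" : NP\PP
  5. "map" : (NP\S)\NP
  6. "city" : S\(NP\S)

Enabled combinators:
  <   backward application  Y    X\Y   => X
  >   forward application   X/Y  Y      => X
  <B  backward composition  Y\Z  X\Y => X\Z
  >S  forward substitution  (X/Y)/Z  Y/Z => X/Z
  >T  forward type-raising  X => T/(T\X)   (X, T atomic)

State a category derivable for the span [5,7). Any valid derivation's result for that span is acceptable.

[0,7] S   >
  [0,5] S/(S\NP)   >
    [0,1] "idea" : (S/(S\NP))/NP
    [1,5] NP   <
      [1,4] PP   <
        [1,3] S   <
          [1,2] "heard" : PP
          [2,3] "that" : S\PP
        [3,4] "under" : PP\S
      [4,5] "gave" : NP\PP
  [5,7] S\NP   <B
    [5,6] "map" : (NP\S)\NP
    [6,7] "city" : S\(NP\S)

S\NP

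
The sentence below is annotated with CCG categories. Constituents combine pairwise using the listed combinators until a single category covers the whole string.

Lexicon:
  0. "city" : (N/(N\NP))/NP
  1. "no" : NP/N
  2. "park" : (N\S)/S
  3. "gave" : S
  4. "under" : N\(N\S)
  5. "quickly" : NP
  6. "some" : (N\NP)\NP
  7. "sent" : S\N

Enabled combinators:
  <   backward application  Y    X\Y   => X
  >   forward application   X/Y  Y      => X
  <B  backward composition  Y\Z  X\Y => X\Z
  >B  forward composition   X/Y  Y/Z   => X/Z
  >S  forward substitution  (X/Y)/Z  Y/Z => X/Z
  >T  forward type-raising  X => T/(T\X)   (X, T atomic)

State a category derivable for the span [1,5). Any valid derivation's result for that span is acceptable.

[0,8] S   <
  [0,7] N   >
    [0,5] N/(N\NP)   >
      [0,1] "city" : (N/(N\NP))/NP
      [1,5] NP   >
        [1,2] "no" : NP/N
        [2,5] N   <
          [2,4] N\S   >
            [2,3] "park" : (N\S)/S
            [3,4] "gave" : S
          [4,5] "under" : N\(N\S)
    [5,7] N\NP   <
      [5,6] "quickly" : NP
      [6,7] "some" : (N\NP)\NP
  [7,8] "sent" : S\N

NP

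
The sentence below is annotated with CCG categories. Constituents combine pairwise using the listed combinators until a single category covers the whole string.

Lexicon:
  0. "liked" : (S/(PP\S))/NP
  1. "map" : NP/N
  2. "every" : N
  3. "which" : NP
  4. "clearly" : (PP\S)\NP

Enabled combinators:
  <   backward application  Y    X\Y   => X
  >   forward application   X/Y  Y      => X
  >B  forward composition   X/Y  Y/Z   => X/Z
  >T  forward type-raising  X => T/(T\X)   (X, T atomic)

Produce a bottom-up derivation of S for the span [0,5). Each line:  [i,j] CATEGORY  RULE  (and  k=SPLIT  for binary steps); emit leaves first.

[0,1] (S/(PP\S))/NP  lex  "liked"
[1,2] NP/N  lex  "map"
[2,3] N  lex  "every"
[1,3] NP  >  k=2
[0,3] S/(PP\S)  >  k=1
[3,4] NP  lex  "which"
[4,5] (PP\S)\NP  lex  "clearly"
[3,5] PP\S  <  k=4
[0,5] S  >  k=3

[0,5] S   >
  [0,3] S/(PP\S)   >
    [0,1] "liked" : (S/(PP\S))/NP
    [1,3] NP   >
      [1,2] "map" : NP/N
      [2,3] "every" : N
  [3,5] PP\S   <
    [3,4] "which" : NP
    [4,5] "clearly" : (PP\S)\NP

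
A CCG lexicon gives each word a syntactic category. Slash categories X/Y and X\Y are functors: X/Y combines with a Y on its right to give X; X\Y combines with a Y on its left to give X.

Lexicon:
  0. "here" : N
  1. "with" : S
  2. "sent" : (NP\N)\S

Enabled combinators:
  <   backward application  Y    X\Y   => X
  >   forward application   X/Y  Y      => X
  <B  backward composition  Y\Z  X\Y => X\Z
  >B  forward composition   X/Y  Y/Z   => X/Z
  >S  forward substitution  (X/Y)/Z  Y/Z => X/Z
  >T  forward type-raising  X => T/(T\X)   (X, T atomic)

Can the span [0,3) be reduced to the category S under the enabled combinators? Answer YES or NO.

N S (NP\N)\S
CKY chart[0,3] = {N/(N\NP), NP, NP/(NP\NP), PP/(PP\NP), S/(S\NP)}; S ∉ chart

NO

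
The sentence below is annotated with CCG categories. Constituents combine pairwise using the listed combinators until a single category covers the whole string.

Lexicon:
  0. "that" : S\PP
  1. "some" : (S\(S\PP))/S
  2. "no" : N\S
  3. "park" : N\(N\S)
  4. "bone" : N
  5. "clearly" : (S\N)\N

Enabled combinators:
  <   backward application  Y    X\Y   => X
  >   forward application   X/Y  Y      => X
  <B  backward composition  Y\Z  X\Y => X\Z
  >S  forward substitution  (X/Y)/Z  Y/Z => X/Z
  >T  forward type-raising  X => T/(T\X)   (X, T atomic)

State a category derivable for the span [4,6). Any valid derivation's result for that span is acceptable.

S\N

[0,6] S   <
  [0,1] "that" : S\PP
  [1,6] S\(S\PP)   >
    [1,2] "some" : (S\(S\PP))/S
    [2,6] S   <
      [2,4] N   <
        [2,3] "no" : N\S
        [3,4] "park" : N\(N\S)
      [4,6] S\N   <
        [4,5] "bone" : N
        [5,6] "clearly" : (S\N)\N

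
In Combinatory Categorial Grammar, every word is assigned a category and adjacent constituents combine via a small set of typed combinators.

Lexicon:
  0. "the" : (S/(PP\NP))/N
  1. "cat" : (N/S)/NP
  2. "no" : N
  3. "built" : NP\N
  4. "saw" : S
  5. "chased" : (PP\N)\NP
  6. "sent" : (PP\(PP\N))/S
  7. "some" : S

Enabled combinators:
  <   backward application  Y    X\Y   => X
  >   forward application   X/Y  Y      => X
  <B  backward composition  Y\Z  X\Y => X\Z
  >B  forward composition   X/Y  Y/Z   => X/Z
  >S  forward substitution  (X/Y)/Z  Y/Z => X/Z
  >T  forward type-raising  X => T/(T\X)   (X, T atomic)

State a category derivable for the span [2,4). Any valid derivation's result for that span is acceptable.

NP

[0,8] S   >
  [0,5] S/(PP\NP)   >
    [0,1] "the" : (S/(PP\NP))/N
    [1,5] N   >
      [1,4] N/S   >
        [1,2] "cat" : (N/S)/NP
        [2,4] NP   <
          [2,3] "no" : N
          [3,4] "built" : NP\N
      [4,5] "saw" : S
  [5,8] PP\NP   <B
    [5,6] "chased" : (PP\N)\NP
    [6,8] PP\(PP\N)   >
      [6,7] "sent" : (PP\(PP\N))/S
      [7,8] "some" : S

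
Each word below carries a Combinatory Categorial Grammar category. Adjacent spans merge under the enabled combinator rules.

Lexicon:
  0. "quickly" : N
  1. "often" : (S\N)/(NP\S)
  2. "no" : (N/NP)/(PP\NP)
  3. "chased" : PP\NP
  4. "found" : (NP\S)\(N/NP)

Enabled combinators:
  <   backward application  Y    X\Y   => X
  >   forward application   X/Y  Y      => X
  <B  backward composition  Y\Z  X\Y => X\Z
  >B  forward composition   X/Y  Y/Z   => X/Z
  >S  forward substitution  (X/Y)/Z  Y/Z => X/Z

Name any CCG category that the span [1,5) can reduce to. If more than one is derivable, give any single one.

[0,5] S   <
  [0,1] "quickly" : N
  [1,5] S\N   >
    [1,2] "often" : (S\N)/(NP\S)
    [2,5] NP\S   <
      [2,4] N/NP   >
        [2,3] "no" : (N/NP)/(PP\NP)
        [3,4] "chased" : PP\NP
      [4,5] "found" : (NP\S)\(N/NP)

S\N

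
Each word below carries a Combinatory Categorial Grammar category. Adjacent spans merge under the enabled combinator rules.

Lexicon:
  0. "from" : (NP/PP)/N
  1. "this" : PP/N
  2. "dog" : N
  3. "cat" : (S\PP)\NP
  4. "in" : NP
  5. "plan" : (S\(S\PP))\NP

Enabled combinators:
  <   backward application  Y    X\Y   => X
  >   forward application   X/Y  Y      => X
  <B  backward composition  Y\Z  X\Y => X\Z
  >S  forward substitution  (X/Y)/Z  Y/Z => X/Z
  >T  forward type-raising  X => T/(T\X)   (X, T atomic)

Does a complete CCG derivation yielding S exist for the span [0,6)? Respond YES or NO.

[0,6] S   <
  [0,4] S\PP   <
    [0,3] NP   >
      [0,2] NP/N   >S
        [0,1] "from" : (NP/PP)/N
        [1,2] "this" : PP/N
      [2,3] "dog" : N
    [3,4] "cat" : (S\PP)\NP
  [4,6] S\(S\PP)   <
    [4,5] "in" : NP
    [5,6] "plan" : (S\(S\PP))\NP

YES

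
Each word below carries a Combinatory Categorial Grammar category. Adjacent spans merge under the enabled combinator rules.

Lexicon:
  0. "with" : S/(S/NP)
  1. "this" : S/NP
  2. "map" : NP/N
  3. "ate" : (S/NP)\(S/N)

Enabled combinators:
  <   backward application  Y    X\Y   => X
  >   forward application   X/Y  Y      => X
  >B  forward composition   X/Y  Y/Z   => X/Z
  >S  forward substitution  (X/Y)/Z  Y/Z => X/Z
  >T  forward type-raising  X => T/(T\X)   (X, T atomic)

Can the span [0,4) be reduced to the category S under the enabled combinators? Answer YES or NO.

[0,4] S   >
  [0,1] "with" : S/(S/NP)
  [1,4] S/NP   <
    [1,3] S/N   >B
      [1,2] "this" : S/NP
      [2,3] "map" : NP/N
    [3,4] "ate" : (S/NP)\(S/N)

YES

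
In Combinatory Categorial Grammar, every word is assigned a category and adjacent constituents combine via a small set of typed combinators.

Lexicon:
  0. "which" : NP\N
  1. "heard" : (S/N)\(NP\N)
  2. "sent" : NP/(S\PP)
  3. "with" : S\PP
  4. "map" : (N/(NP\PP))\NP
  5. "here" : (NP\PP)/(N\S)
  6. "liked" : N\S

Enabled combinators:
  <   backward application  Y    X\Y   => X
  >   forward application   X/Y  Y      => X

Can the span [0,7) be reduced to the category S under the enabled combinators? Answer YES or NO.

[0,7] S   >
  [0,2] S/N   <
    [0,1] "which" : NP\N
    [1,2] "heard" : (S/N)\(NP\N)
  [2,7] N   >
    [2,5] N/(NP\PP)   <
      [2,4] NP   >
        [2,3] "sent" : NP/(S\PP)
        [3,4] "with" : S\PP
      [4,5] "map" : (N/(NP\PP))\NP
    [5,7] NP\PP   >
      [5,6] "here" : (NP\PP)/(N\S)
      [6,7] "liked" : N\S

YES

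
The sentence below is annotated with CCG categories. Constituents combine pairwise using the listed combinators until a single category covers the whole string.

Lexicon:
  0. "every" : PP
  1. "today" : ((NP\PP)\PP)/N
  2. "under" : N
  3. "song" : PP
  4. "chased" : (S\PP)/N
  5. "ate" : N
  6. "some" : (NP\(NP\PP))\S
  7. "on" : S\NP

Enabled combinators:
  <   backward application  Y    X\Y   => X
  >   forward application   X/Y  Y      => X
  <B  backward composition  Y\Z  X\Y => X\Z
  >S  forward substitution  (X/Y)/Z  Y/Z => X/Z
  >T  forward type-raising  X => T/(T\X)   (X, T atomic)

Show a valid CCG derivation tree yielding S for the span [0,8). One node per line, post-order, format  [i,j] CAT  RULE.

[0,1] PP  lex  "every"
[1,2] ((NP\PP)\PP)/N  lex  "today"
[2,3] N  lex  "under"
[1,3] (NP\PP)\PP  >  k=2
[0,3] NP\PP  <  k=1
[3,4] PP  lex  "song"
[4,5] (S\PP)/N  lex  "chased"
[5,6] N  lex  "ate"
[4,6] S\PP  >  k=5
[3,6] S  <  k=4
[6,7] (NP\(NP\PP))\S  lex  "some"
[3,7] NP\(NP\PP)  <  k=6
[0,7] NP  <  k=3
[7,8] S\NP  lex  "on"
[0,8] S  <  k=7

[0,8] S   <
  [0,7] NP   <
    [0,3] NP\PP   <
      [0,1] "every" : PP
      [1,3] (NP\PP)\PP   >
        [1,2] "today" : ((NP\PP)\PP)/N
        [2,3] "under" : N
    [3,7] NP\(NP\PP)   <
      [3,6] S   <
        [3,4] "song" : PP
        [4,6] S\PP   >
          [4,5] "chased" : (S\PP)/N
          [5,6] "ate" : N
      [6,7] "some" : (NP\(NP\PP))\S
  [7,8] "on" : S\NP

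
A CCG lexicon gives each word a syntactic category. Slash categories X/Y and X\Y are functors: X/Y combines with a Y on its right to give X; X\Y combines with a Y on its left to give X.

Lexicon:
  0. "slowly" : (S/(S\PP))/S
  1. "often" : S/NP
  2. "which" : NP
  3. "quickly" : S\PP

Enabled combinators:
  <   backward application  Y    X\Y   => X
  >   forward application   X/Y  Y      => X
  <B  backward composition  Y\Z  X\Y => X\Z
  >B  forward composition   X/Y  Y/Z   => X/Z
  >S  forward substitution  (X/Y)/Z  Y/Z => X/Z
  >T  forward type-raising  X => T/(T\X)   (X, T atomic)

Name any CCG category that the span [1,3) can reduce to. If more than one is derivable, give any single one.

[0,4] S   >
  [0,3] S/(S\PP)   >
    [0,1] "slowly" : (S/(S\PP))/S
    [1,3] S   >
      [1,2] "often" : S/NP
      [2,3] "which" : NP
  [3,4] "quickly" : S\PP

S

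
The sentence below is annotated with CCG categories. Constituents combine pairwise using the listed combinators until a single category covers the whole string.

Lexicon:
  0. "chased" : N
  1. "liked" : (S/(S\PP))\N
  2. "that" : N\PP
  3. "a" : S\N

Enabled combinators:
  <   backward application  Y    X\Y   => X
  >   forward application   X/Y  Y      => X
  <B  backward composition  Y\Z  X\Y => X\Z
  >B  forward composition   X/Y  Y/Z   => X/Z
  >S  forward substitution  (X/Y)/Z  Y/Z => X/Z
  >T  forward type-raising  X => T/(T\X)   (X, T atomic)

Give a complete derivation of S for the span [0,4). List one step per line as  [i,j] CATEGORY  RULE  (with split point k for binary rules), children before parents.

[0,1] N  lex  "chased"
[1,2] (S/(S\PP))\N  lex  "liked"
[0,2] S/(S\PP)  <  k=1
[2,3] N\PP  lex  "that"
[3,4] S\N  lex  "a"
[2,4] S\PP  <B  k=3
[0,4] S  >  k=2

[0,4] S   >
  [0,2] S/(S\PP)   <
    [0,1] "chased" : N
    [1,2] "liked" : (S/(S\PP))\N
  [2,4] S\PP   <B
    [2,3] "that" : N\PP
    [3,4] "a" : S\N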